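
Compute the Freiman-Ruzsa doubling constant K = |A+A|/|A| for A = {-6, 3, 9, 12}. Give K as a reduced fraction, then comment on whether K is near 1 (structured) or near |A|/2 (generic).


|A| = 4.
Compute A + A by enumerating all 16 pairs.
A + A = {-12, -3, 3, 6, 12, 15, 18, 21, 24}, so |A + A| = 9.
K = |A + A| / |A| = 9/4 (already in lowest terms) ≈ 2.2500.
Reference: AP of size 4 gives K = 7/4 ≈ 1.7500; a fully generic set of size 4 gives K ≈ 2.5000.

|A| = 4, |A + A| = 9, K = 9/4.


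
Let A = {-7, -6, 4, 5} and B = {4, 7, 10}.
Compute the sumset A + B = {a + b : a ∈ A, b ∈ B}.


A + B = {a + b : a ∈ A, b ∈ B}.
Enumerate all |A|·|B| = 4·3 = 12 pairs (a, b) and collect distinct sums.
a = -7: -7+4=-3, -7+7=0, -7+10=3
a = -6: -6+4=-2, -6+7=1, -6+10=4
a = 4: 4+4=8, 4+7=11, 4+10=14
a = 5: 5+4=9, 5+7=12, 5+10=15
Collecting distinct sums: A + B = {-3, -2, 0, 1, 3, 4, 8, 9, 11, 12, 14, 15}
|A + B| = 12

A + B = {-3, -2, 0, 1, 3, 4, 8, 9, 11, 12, 14, 15}


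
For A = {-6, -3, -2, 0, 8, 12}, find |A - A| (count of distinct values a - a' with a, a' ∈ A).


A - A = {a - a' : a, a' ∈ A}; |A| = 6.
Bounds: 2|A|-1 ≤ |A - A| ≤ |A|² - |A| + 1, i.e. 11 ≤ |A - A| ≤ 31.
Note: 0 ∈ A - A always (from a - a). The set is symmetric: if d ∈ A - A then -d ∈ A - A.
Enumerate nonzero differences d = a - a' with a > a' (then include -d):
Positive differences: {1, 2, 3, 4, 6, 8, 10, 11, 12, 14, 15, 18}
Full difference set: {0} ∪ (positive diffs) ∪ (negative diffs).
|A - A| = 1 + 2·12 = 25 (matches direct enumeration: 25).

|A - A| = 25


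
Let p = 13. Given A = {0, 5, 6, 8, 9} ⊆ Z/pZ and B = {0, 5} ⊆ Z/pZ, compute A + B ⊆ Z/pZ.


Work in Z/13Z: reduce every sum a + b modulo 13.
Enumerate all 10 pairs:
a = 0: 0+0=0, 0+5=5
a = 5: 5+0=5, 5+5=10
a = 6: 6+0=6, 6+5=11
a = 8: 8+0=8, 8+5=0
a = 9: 9+0=9, 9+5=1
Distinct residues collected: {0, 1, 5, 6, 8, 9, 10, 11}
|A + B| = 8 (out of 13 total residues).

A + B = {0, 1, 5, 6, 8, 9, 10, 11}


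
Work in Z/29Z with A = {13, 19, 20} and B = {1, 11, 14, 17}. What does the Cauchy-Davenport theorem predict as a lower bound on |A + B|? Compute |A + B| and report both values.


Cauchy-Davenport: |A + B| ≥ min(p, |A| + |B| - 1) for A, B nonempty in Z/pZ.
|A| = 3, |B| = 4, p = 29.
CD lower bound = min(29, 3 + 4 - 1) = min(29, 6) = 6.
Compute A + B mod 29 directly:
a = 13: 13+1=14, 13+11=24, 13+14=27, 13+17=1
a = 19: 19+1=20, 19+11=1, 19+14=4, 19+17=7
a = 20: 20+1=21, 20+11=2, 20+14=5, 20+17=8
A + B = {1, 2, 4, 5, 7, 8, 14, 20, 21, 24, 27}, so |A + B| = 11.
Verify: 11 ≥ 6? Yes ✓.

CD lower bound = 6, actual |A + B| = 11.


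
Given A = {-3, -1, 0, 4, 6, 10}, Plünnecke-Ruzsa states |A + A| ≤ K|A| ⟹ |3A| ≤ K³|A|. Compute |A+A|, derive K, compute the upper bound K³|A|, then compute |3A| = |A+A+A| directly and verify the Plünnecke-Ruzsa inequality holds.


|A| = 6.
Step 1: Compute A + A by enumerating all 36 pairs.
A + A = {-6, -4, -3, -2, -1, 0, 1, 3, 4, 5, 6, 7, 8, 9, 10, 12, 14, 16, 20}, so |A + A| = 19.
Step 2: Doubling constant K = |A + A|/|A| = 19/6 = 19/6 ≈ 3.1667.
Step 3: Plünnecke-Ruzsa gives |3A| ≤ K³·|A| = (3.1667)³ · 6 ≈ 190.5278.
Step 4: Compute 3A = A + A + A directly by enumerating all triples (a,b,c) ∈ A³; |3A| = 33.
Step 5: Check 33 ≤ 190.5278? Yes ✓.

K = 19/6, Plünnecke-Ruzsa bound K³|A| ≈ 190.5278, |3A| = 33, inequality holds.


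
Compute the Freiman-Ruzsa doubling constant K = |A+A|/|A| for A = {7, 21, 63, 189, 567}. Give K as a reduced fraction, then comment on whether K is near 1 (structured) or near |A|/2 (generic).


|A| = 5.
Compute A + A by enumerating all 25 pairs.
A + A = {14, 28, 42, 70, 84, 126, 196, 210, 252, 378, 574, 588, 630, 756, 1134}, so |A + A| = 15.
K = |A + A| / |A| = 15/5 = 3/1 ≈ 3.0000.
Reference: AP of size 5 gives K = 9/5 ≈ 1.8000; a fully generic set of size 5 gives K ≈ 3.0000.

|A| = 5, |A + A| = 15, K = 15/5 = 3/1.


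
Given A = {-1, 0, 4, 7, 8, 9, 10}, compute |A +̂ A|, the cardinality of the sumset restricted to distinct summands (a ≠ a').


Restricted sumset: A +̂ A = {a + a' : a ∈ A, a' ∈ A, a ≠ a'}.
Equivalently, take A + A and drop any sum 2a that is achievable ONLY as a + a for a ∈ A (i.e. sums representable only with equal summands).
Enumerate pairs (a, a') with a < a' (symmetric, so each unordered pair gives one sum; this covers all a ≠ a'):
  -1 + 0 = -1
  -1 + 4 = 3
  -1 + 7 = 6
  -1 + 8 = 7
  -1 + 9 = 8
  -1 + 10 = 9
  0 + 4 = 4
  0 + 7 = 7
  0 + 8 = 8
  0 + 9 = 9
  0 + 10 = 10
  4 + 7 = 11
  4 + 8 = 12
  4 + 9 = 13
  4 + 10 = 14
  7 + 8 = 15
  7 + 9 = 16
  7 + 10 = 17
  8 + 9 = 17
  8 + 10 = 18
  9 + 10 = 19
Collected distinct sums: {-1, 3, 4, 6, 7, 8, 9, 10, 11, 12, 13, 14, 15, 16, 17, 18, 19}
|A +̂ A| = 17
(Reference bound: |A +̂ A| ≥ 2|A| - 3 for |A| ≥ 2, with |A| = 7 giving ≥ 11.)

|A +̂ A| = 17


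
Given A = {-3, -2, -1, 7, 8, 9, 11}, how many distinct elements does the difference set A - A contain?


A - A = {a - a' : a, a' ∈ A}; |A| = 7.
Bounds: 2|A|-1 ≤ |A - A| ≤ |A|² - |A| + 1, i.e. 13 ≤ |A - A| ≤ 43.
Note: 0 ∈ A - A always (from a - a). The set is symmetric: if d ∈ A - A then -d ∈ A - A.
Enumerate nonzero differences d = a - a' with a > a' (then include -d):
Positive differences: {1, 2, 3, 4, 8, 9, 10, 11, 12, 13, 14}
Full difference set: {0} ∪ (positive diffs) ∪ (negative diffs).
|A - A| = 1 + 2·11 = 23 (matches direct enumeration: 23).

|A - A| = 23


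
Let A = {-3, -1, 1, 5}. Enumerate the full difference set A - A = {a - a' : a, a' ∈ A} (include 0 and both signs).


A - A = {a - a' : a, a' ∈ A}.
Compute a - a' for each ordered pair (a, a'):
a = -3: -3--3=0, -3--1=-2, -3-1=-4, -3-5=-8
a = -1: -1--3=2, -1--1=0, -1-1=-2, -1-5=-6
a = 1: 1--3=4, 1--1=2, 1-1=0, 1-5=-4
a = 5: 5--3=8, 5--1=6, 5-1=4, 5-5=0
Collecting distinct values (and noting 0 appears from a-a):
A - A = {-8, -6, -4, -2, 0, 2, 4, 6, 8}
|A - A| = 9

A - A = {-8, -6, -4, -2, 0, 2, 4, 6, 8}


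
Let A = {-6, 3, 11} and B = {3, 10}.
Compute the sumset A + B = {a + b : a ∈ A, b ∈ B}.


A + B = {a + b : a ∈ A, b ∈ B}.
Enumerate all |A|·|B| = 3·2 = 6 pairs (a, b) and collect distinct sums.
a = -6: -6+3=-3, -6+10=4
a = 3: 3+3=6, 3+10=13
a = 11: 11+3=14, 11+10=21
Collecting distinct sums: A + B = {-3, 4, 6, 13, 14, 21}
|A + B| = 6

A + B = {-3, 4, 6, 13, 14, 21}


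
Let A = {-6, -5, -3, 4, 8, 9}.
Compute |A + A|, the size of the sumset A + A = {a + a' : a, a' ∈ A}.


A + A = {a + a' : a, a' ∈ A}; |A| = 6.
General bounds: 2|A| - 1 ≤ |A + A| ≤ |A|(|A|+1)/2, i.e. 11 ≤ |A + A| ≤ 21.
Lower bound 2|A|-1 is attained iff A is an arithmetic progression.
Enumerate sums a + a' for a ≤ a' (symmetric, so this suffices):
a = -6: -6+-6=-12, -6+-5=-11, -6+-3=-9, -6+4=-2, -6+8=2, -6+9=3
a = -5: -5+-5=-10, -5+-3=-8, -5+4=-1, -5+8=3, -5+9=4
a = -3: -3+-3=-6, -3+4=1, -3+8=5, -3+9=6
a = 4: 4+4=8, 4+8=12, 4+9=13
a = 8: 8+8=16, 8+9=17
a = 9: 9+9=18
Distinct sums: {-12, -11, -10, -9, -8, -6, -2, -1, 1, 2, 3, 4, 5, 6, 8, 12, 13, 16, 17, 18}
|A + A| = 20

|A + A| = 20


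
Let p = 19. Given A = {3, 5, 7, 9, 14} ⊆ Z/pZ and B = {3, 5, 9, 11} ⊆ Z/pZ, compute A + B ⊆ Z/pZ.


Work in Z/19Z: reduce every sum a + b modulo 19.
Enumerate all 20 pairs:
a = 3: 3+3=6, 3+5=8, 3+9=12, 3+11=14
a = 5: 5+3=8, 5+5=10, 5+9=14, 5+11=16
a = 7: 7+3=10, 7+5=12, 7+9=16, 7+11=18
a = 9: 9+3=12, 9+5=14, 9+9=18, 9+11=1
a = 14: 14+3=17, 14+5=0, 14+9=4, 14+11=6
Distinct residues collected: {0, 1, 4, 6, 8, 10, 12, 14, 16, 17, 18}
|A + B| = 11 (out of 19 total residues).

A + B = {0, 1, 4, 6, 8, 10, 12, 14, 16, 17, 18}


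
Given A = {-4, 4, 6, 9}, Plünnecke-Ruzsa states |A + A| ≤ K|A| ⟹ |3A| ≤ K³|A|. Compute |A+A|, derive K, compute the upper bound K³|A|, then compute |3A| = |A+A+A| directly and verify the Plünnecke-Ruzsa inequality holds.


|A| = 4.
Step 1: Compute A + A by enumerating all 16 pairs.
A + A = {-8, 0, 2, 5, 8, 10, 12, 13, 15, 18}, so |A + A| = 10.
Step 2: Doubling constant K = |A + A|/|A| = 10/4 = 10/4 ≈ 2.5000.
Step 3: Plünnecke-Ruzsa gives |3A| ≤ K³·|A| = (2.5000)³ · 4 ≈ 62.5000.
Step 4: Compute 3A = A + A + A directly by enumerating all triples (a,b,c) ∈ A³; |3A| = 19.
Step 5: Check 19 ≤ 62.5000? Yes ✓.

K = 10/4, Plünnecke-Ruzsa bound K³|A| ≈ 62.5000, |3A| = 19, inequality holds.


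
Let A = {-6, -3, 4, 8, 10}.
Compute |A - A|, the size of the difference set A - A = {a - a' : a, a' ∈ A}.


A - A = {a - a' : a, a' ∈ A}; |A| = 5.
Bounds: 2|A|-1 ≤ |A - A| ≤ |A|² - |A| + 1, i.e. 9 ≤ |A - A| ≤ 21.
Note: 0 ∈ A - A always (from a - a). The set is symmetric: if d ∈ A - A then -d ∈ A - A.
Enumerate nonzero differences d = a - a' with a > a' (then include -d):
Positive differences: {2, 3, 4, 6, 7, 10, 11, 13, 14, 16}
Full difference set: {0} ∪ (positive diffs) ∪ (negative diffs).
|A - A| = 1 + 2·10 = 21 (matches direct enumeration: 21).

|A - A| = 21


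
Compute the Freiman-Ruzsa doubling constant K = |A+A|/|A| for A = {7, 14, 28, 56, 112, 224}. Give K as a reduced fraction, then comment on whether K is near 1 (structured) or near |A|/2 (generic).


|A| = 6.
Compute A + A by enumerating all 36 pairs.
A + A = {14, 21, 28, 35, 42, 56, 63, 70, 84, 112, 119, 126, 140, 168, 224, 231, 238, 252, 280, 336, 448}, so |A + A| = 21.
K = |A + A| / |A| = 21/6 = 7/2 ≈ 3.5000.
Reference: AP of size 6 gives K = 11/6 ≈ 1.8333; a fully generic set of size 6 gives K ≈ 3.5000.

|A| = 6, |A + A| = 21, K = 21/6 = 7/2.


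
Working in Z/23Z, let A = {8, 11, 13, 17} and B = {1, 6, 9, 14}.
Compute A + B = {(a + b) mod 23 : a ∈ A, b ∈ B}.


Work in Z/23Z: reduce every sum a + b modulo 23.
Enumerate all 16 pairs:
a = 8: 8+1=9, 8+6=14, 8+9=17, 8+14=22
a = 11: 11+1=12, 11+6=17, 11+9=20, 11+14=2
a = 13: 13+1=14, 13+6=19, 13+9=22, 13+14=4
a = 17: 17+1=18, 17+6=0, 17+9=3, 17+14=8
Distinct residues collected: {0, 2, 3, 4, 8, 9, 12, 14, 17, 18, 19, 20, 22}
|A + B| = 13 (out of 23 total residues).

A + B = {0, 2, 3, 4, 8, 9, 12, 14, 17, 18, 19, 20, 22}


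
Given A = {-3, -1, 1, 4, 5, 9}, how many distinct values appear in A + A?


A + A = {a + a' : a, a' ∈ A}; |A| = 6.
General bounds: 2|A| - 1 ≤ |A + A| ≤ |A|(|A|+1)/2, i.e. 11 ≤ |A + A| ≤ 21.
Lower bound 2|A|-1 is attained iff A is an arithmetic progression.
Enumerate sums a + a' for a ≤ a' (symmetric, so this suffices):
a = -3: -3+-3=-6, -3+-1=-4, -3+1=-2, -3+4=1, -3+5=2, -3+9=6
a = -1: -1+-1=-2, -1+1=0, -1+4=3, -1+5=4, -1+9=8
a = 1: 1+1=2, 1+4=5, 1+5=6, 1+9=10
a = 4: 4+4=8, 4+5=9, 4+9=13
a = 5: 5+5=10, 5+9=14
a = 9: 9+9=18
Distinct sums: {-6, -4, -2, 0, 1, 2, 3, 4, 5, 6, 8, 9, 10, 13, 14, 18}
|A + A| = 16

|A + A| = 16


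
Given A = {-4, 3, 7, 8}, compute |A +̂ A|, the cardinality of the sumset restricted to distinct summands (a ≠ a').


Restricted sumset: A +̂ A = {a + a' : a ∈ A, a' ∈ A, a ≠ a'}.
Equivalently, take A + A and drop any sum 2a that is achievable ONLY as a + a for a ∈ A (i.e. sums representable only with equal summands).
Enumerate pairs (a, a') with a < a' (symmetric, so each unordered pair gives one sum; this covers all a ≠ a'):
  -4 + 3 = -1
  -4 + 7 = 3
  -4 + 8 = 4
  3 + 7 = 10
  3 + 8 = 11
  7 + 8 = 15
Collected distinct sums: {-1, 3, 4, 10, 11, 15}
|A +̂ A| = 6
(Reference bound: |A +̂ A| ≥ 2|A| - 3 for |A| ≥ 2, with |A| = 4 giving ≥ 5.)

|A +̂ A| = 6


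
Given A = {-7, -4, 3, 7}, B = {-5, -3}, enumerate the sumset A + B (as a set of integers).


A + B = {a + b : a ∈ A, b ∈ B}.
Enumerate all |A|·|B| = 4·2 = 8 pairs (a, b) and collect distinct sums.
a = -7: -7+-5=-12, -7+-3=-10
a = -4: -4+-5=-9, -4+-3=-7
a = 3: 3+-5=-2, 3+-3=0
a = 7: 7+-5=2, 7+-3=4
Collecting distinct sums: A + B = {-12, -10, -9, -7, -2, 0, 2, 4}
|A + B| = 8

A + B = {-12, -10, -9, -7, -2, 0, 2, 4}


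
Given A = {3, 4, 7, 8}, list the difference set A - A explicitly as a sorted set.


A - A = {a - a' : a, a' ∈ A}.
Compute a - a' for each ordered pair (a, a'):
a = 3: 3-3=0, 3-4=-1, 3-7=-4, 3-8=-5
a = 4: 4-3=1, 4-4=0, 4-7=-3, 4-8=-4
a = 7: 7-3=4, 7-4=3, 7-7=0, 7-8=-1
a = 8: 8-3=5, 8-4=4, 8-7=1, 8-8=0
Collecting distinct values (and noting 0 appears from a-a):
A - A = {-5, -4, -3, -1, 0, 1, 3, 4, 5}
|A - A| = 9

A - A = {-5, -4, -3, -1, 0, 1, 3, 4, 5}


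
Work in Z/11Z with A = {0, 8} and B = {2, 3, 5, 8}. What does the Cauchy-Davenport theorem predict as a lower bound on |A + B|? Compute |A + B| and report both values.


Cauchy-Davenport: |A + B| ≥ min(p, |A| + |B| - 1) for A, B nonempty in Z/pZ.
|A| = 2, |B| = 4, p = 11.
CD lower bound = min(11, 2 + 4 - 1) = min(11, 5) = 5.
Compute A + B mod 11 directly:
a = 0: 0+2=2, 0+3=3, 0+5=5, 0+8=8
a = 8: 8+2=10, 8+3=0, 8+5=2, 8+8=5
A + B = {0, 2, 3, 5, 8, 10}, so |A + B| = 6.
Verify: 6 ≥ 5? Yes ✓.

CD lower bound = 5, actual |A + B| = 6.


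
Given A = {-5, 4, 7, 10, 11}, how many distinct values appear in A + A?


A + A = {a + a' : a, a' ∈ A}; |A| = 5.
General bounds: 2|A| - 1 ≤ |A + A| ≤ |A|(|A|+1)/2, i.e. 9 ≤ |A + A| ≤ 15.
Lower bound 2|A|-1 is attained iff A is an arithmetic progression.
Enumerate sums a + a' for a ≤ a' (symmetric, so this suffices):
a = -5: -5+-5=-10, -5+4=-1, -5+7=2, -5+10=5, -5+11=6
a = 4: 4+4=8, 4+7=11, 4+10=14, 4+11=15
a = 7: 7+7=14, 7+10=17, 7+11=18
a = 10: 10+10=20, 10+11=21
a = 11: 11+11=22
Distinct sums: {-10, -1, 2, 5, 6, 8, 11, 14, 15, 17, 18, 20, 21, 22}
|A + A| = 14

|A + A| = 14


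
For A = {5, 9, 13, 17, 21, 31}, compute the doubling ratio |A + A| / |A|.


|A| = 6.
Compute A + A by enumerating all 36 pairs.
A + A = {10, 14, 18, 22, 26, 30, 34, 36, 38, 40, 42, 44, 48, 52, 62}, so |A + A| = 15.
K = |A + A| / |A| = 15/6 = 5/2 ≈ 2.5000.
Reference: AP of size 6 gives K = 11/6 ≈ 1.8333; a fully generic set of size 6 gives K ≈ 3.5000.

|A| = 6, |A + A| = 15, K = 15/6 = 5/2.


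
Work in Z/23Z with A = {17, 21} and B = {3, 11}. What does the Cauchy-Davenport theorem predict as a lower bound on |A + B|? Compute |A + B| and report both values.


Cauchy-Davenport: |A + B| ≥ min(p, |A| + |B| - 1) for A, B nonempty in Z/pZ.
|A| = 2, |B| = 2, p = 23.
CD lower bound = min(23, 2 + 2 - 1) = min(23, 3) = 3.
Compute A + B mod 23 directly:
a = 17: 17+3=20, 17+11=5
a = 21: 21+3=1, 21+11=9
A + B = {1, 5, 9, 20}, so |A + B| = 4.
Verify: 4 ≥ 3? Yes ✓.

CD lower bound = 3, actual |A + B| = 4.


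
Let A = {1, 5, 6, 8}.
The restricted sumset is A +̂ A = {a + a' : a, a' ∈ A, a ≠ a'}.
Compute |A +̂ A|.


Restricted sumset: A +̂ A = {a + a' : a ∈ A, a' ∈ A, a ≠ a'}.
Equivalently, take A + A and drop any sum 2a that is achievable ONLY as a + a for a ∈ A (i.e. sums representable only with equal summands).
Enumerate pairs (a, a') with a < a' (symmetric, so each unordered pair gives one sum; this covers all a ≠ a'):
  1 + 5 = 6
  1 + 6 = 7
  1 + 8 = 9
  5 + 6 = 11
  5 + 8 = 13
  6 + 8 = 14
Collected distinct sums: {6, 7, 9, 11, 13, 14}
|A +̂ A| = 6
(Reference bound: |A +̂ A| ≥ 2|A| - 3 for |A| ≥ 2, with |A| = 4 giving ≥ 5.)

|A +̂ A| = 6


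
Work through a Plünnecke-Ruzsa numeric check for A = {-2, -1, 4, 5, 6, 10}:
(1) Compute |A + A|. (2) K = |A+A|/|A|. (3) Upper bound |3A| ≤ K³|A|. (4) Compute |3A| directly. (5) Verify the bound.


|A| = 6.
Step 1: Compute A + A by enumerating all 36 pairs.
A + A = {-4, -3, -2, 2, 3, 4, 5, 8, 9, 10, 11, 12, 14, 15, 16, 20}, so |A + A| = 16.
Step 2: Doubling constant K = |A + A|/|A| = 16/6 = 16/6 ≈ 2.6667.
Step 3: Plünnecke-Ruzsa gives |3A| ≤ K³·|A| = (2.6667)³ · 6 ≈ 113.7778.
Step 4: Compute 3A = A + A + A directly by enumerating all triples (a,b,c) ∈ A³; |3A| = 30.
Step 5: Check 30 ≤ 113.7778? Yes ✓.

K = 16/6, Plünnecke-Ruzsa bound K³|A| ≈ 113.7778, |3A| = 30, inequality holds.


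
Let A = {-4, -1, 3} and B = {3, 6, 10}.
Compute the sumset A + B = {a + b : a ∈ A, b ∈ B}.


A + B = {a + b : a ∈ A, b ∈ B}.
Enumerate all |A|·|B| = 3·3 = 9 pairs (a, b) and collect distinct sums.
a = -4: -4+3=-1, -4+6=2, -4+10=6
a = -1: -1+3=2, -1+6=5, -1+10=9
a = 3: 3+3=6, 3+6=9, 3+10=13
Collecting distinct sums: A + B = {-1, 2, 5, 6, 9, 13}
|A + B| = 6

A + B = {-1, 2, 5, 6, 9, 13}


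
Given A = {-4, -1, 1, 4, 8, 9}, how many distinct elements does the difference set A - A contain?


A - A = {a - a' : a, a' ∈ A}; |A| = 6.
Bounds: 2|A|-1 ≤ |A - A| ≤ |A|² - |A| + 1, i.e. 11 ≤ |A - A| ≤ 31.
Note: 0 ∈ A - A always (from a - a). The set is symmetric: if d ∈ A - A then -d ∈ A - A.
Enumerate nonzero differences d = a - a' with a > a' (then include -d):
Positive differences: {1, 2, 3, 4, 5, 7, 8, 9, 10, 12, 13}
Full difference set: {0} ∪ (positive diffs) ∪ (negative diffs).
|A - A| = 1 + 2·11 = 23 (matches direct enumeration: 23).

|A - A| = 23


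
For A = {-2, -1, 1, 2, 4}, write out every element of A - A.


A - A = {a - a' : a, a' ∈ A}.
Compute a - a' for each ordered pair (a, a'):
a = -2: -2--2=0, -2--1=-1, -2-1=-3, -2-2=-4, -2-4=-6
a = -1: -1--2=1, -1--1=0, -1-1=-2, -1-2=-3, -1-4=-5
a = 1: 1--2=3, 1--1=2, 1-1=0, 1-2=-1, 1-4=-3
a = 2: 2--2=4, 2--1=3, 2-1=1, 2-2=0, 2-4=-2
a = 4: 4--2=6, 4--1=5, 4-1=3, 4-2=2, 4-4=0
Collecting distinct values (and noting 0 appears from a-a):
A - A = {-6, -5, -4, -3, -2, -1, 0, 1, 2, 3, 4, 5, 6}
|A - A| = 13

A - A = {-6, -5, -4, -3, -2, -1, 0, 1, 2, 3, 4, 5, 6}


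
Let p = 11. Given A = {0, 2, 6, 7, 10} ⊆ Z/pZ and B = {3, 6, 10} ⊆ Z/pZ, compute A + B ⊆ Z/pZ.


Work in Z/11Z: reduce every sum a + b modulo 11.
Enumerate all 15 pairs:
a = 0: 0+3=3, 0+6=6, 0+10=10
a = 2: 2+3=5, 2+6=8, 2+10=1
a = 6: 6+3=9, 6+6=1, 6+10=5
a = 7: 7+3=10, 7+6=2, 7+10=6
a = 10: 10+3=2, 10+6=5, 10+10=9
Distinct residues collected: {1, 2, 3, 5, 6, 8, 9, 10}
|A + B| = 8 (out of 11 total residues).

A + B = {1, 2, 3, 5, 6, 8, 9, 10}


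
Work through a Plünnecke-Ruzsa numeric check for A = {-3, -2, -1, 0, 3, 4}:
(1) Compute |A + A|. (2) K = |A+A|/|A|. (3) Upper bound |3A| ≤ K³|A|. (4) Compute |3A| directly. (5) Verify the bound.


|A| = 6.
Step 1: Compute A + A by enumerating all 36 pairs.
A + A = {-6, -5, -4, -3, -2, -1, 0, 1, 2, 3, 4, 6, 7, 8}, so |A + A| = 14.
Step 2: Doubling constant K = |A + A|/|A| = 14/6 = 14/6 ≈ 2.3333.
Step 3: Plünnecke-Ruzsa gives |3A| ≤ K³·|A| = (2.3333)³ · 6 ≈ 76.2222.
Step 4: Compute 3A = A + A + A directly by enumerating all triples (a,b,c) ∈ A³; |3A| = 22.
Step 5: Check 22 ≤ 76.2222? Yes ✓.

K = 14/6, Plünnecke-Ruzsa bound K³|A| ≈ 76.2222, |3A| = 22, inequality holds.


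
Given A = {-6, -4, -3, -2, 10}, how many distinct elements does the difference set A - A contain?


A - A = {a - a' : a, a' ∈ A}; |A| = 5.
Bounds: 2|A|-1 ≤ |A - A| ≤ |A|² - |A| + 1, i.e. 9 ≤ |A - A| ≤ 21.
Note: 0 ∈ A - A always (from a - a). The set is symmetric: if d ∈ A - A then -d ∈ A - A.
Enumerate nonzero differences d = a - a' with a > a' (then include -d):
Positive differences: {1, 2, 3, 4, 12, 13, 14, 16}
Full difference set: {0} ∪ (positive diffs) ∪ (negative diffs).
|A - A| = 1 + 2·8 = 17 (matches direct enumeration: 17).

|A - A| = 17


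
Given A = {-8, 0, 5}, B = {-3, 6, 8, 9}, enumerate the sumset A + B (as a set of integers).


A + B = {a + b : a ∈ A, b ∈ B}.
Enumerate all |A|·|B| = 3·4 = 12 pairs (a, b) and collect distinct sums.
a = -8: -8+-3=-11, -8+6=-2, -8+8=0, -8+9=1
a = 0: 0+-3=-3, 0+6=6, 0+8=8, 0+9=9
a = 5: 5+-3=2, 5+6=11, 5+8=13, 5+9=14
Collecting distinct sums: A + B = {-11, -3, -2, 0, 1, 2, 6, 8, 9, 11, 13, 14}
|A + B| = 12

A + B = {-11, -3, -2, 0, 1, 2, 6, 8, 9, 11, 13, 14}


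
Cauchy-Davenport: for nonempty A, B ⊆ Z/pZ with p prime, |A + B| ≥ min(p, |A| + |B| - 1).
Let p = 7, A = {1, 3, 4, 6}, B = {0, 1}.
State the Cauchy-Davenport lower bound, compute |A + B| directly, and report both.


Cauchy-Davenport: |A + B| ≥ min(p, |A| + |B| - 1) for A, B nonempty in Z/pZ.
|A| = 4, |B| = 2, p = 7.
CD lower bound = min(7, 4 + 2 - 1) = min(7, 5) = 5.
Compute A + B mod 7 directly:
a = 1: 1+0=1, 1+1=2
a = 3: 3+0=3, 3+1=4
a = 4: 4+0=4, 4+1=5
a = 6: 6+0=6, 6+1=0
A + B = {0, 1, 2, 3, 4, 5, 6}, so |A + B| = 7.
Verify: 7 ≥ 5? Yes ✓.

CD lower bound = 5, actual |A + B| = 7.


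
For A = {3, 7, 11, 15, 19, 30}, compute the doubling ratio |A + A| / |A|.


|A| = 6.
Compute A + A by enumerating all 36 pairs.
A + A = {6, 10, 14, 18, 22, 26, 30, 33, 34, 37, 38, 41, 45, 49, 60}, so |A + A| = 15.
K = |A + A| / |A| = 15/6 = 5/2 ≈ 2.5000.
Reference: AP of size 6 gives K = 11/6 ≈ 1.8333; a fully generic set of size 6 gives K ≈ 3.5000.

|A| = 6, |A + A| = 15, K = 15/6 = 5/2.


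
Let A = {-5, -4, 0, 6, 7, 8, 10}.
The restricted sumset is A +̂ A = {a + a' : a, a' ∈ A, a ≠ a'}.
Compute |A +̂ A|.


Restricted sumset: A +̂ A = {a + a' : a ∈ A, a' ∈ A, a ≠ a'}.
Equivalently, take A + A and drop any sum 2a that is achievable ONLY as a + a for a ∈ A (i.e. sums representable only with equal summands).
Enumerate pairs (a, a') with a < a' (symmetric, so each unordered pair gives one sum; this covers all a ≠ a'):
  -5 + -4 = -9
  -5 + 0 = -5
  -5 + 6 = 1
  -5 + 7 = 2
  -5 + 8 = 3
  -5 + 10 = 5
  -4 + 0 = -4
  -4 + 6 = 2
  -4 + 7 = 3
  -4 + 8 = 4
  -4 + 10 = 6
  0 + 6 = 6
  0 + 7 = 7
  0 + 8 = 8
  0 + 10 = 10
  6 + 7 = 13
  6 + 8 = 14
  6 + 10 = 16
  7 + 8 = 15
  7 + 10 = 17
  8 + 10 = 18
Collected distinct sums: {-9, -5, -4, 1, 2, 3, 4, 5, 6, 7, 8, 10, 13, 14, 15, 16, 17, 18}
|A +̂ A| = 18
(Reference bound: |A +̂ A| ≥ 2|A| - 3 for |A| ≥ 2, with |A| = 7 giving ≥ 11.)

|A +̂ A| = 18


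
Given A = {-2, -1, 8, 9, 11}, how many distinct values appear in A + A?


A + A = {a + a' : a, a' ∈ A}; |A| = 5.
General bounds: 2|A| - 1 ≤ |A + A| ≤ |A|(|A|+1)/2, i.e. 9 ≤ |A + A| ≤ 15.
Lower bound 2|A|-1 is attained iff A is an arithmetic progression.
Enumerate sums a + a' for a ≤ a' (symmetric, so this suffices):
a = -2: -2+-2=-4, -2+-1=-3, -2+8=6, -2+9=7, -2+11=9
a = -1: -1+-1=-2, -1+8=7, -1+9=8, -1+11=10
a = 8: 8+8=16, 8+9=17, 8+11=19
a = 9: 9+9=18, 9+11=20
a = 11: 11+11=22
Distinct sums: {-4, -3, -2, 6, 7, 8, 9, 10, 16, 17, 18, 19, 20, 22}
|A + A| = 14

|A + A| = 14


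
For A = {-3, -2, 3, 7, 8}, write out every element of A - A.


A - A = {a - a' : a, a' ∈ A}.
Compute a - a' for each ordered pair (a, a'):
a = -3: -3--3=0, -3--2=-1, -3-3=-6, -3-7=-10, -3-8=-11
a = -2: -2--3=1, -2--2=0, -2-3=-5, -2-7=-9, -2-8=-10
a = 3: 3--3=6, 3--2=5, 3-3=0, 3-7=-4, 3-8=-5
a = 7: 7--3=10, 7--2=9, 7-3=4, 7-7=0, 7-8=-1
a = 8: 8--3=11, 8--2=10, 8-3=5, 8-7=1, 8-8=0
Collecting distinct values (and noting 0 appears from a-a):
A - A = {-11, -10, -9, -6, -5, -4, -1, 0, 1, 4, 5, 6, 9, 10, 11}
|A - A| = 15

A - A = {-11, -10, -9, -6, -5, -4, -1, 0, 1, 4, 5, 6, 9, 10, 11}


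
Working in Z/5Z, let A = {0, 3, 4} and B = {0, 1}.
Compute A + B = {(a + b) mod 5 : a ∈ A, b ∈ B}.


Work in Z/5Z: reduce every sum a + b modulo 5.
Enumerate all 6 pairs:
a = 0: 0+0=0, 0+1=1
a = 3: 3+0=3, 3+1=4
a = 4: 4+0=4, 4+1=0
Distinct residues collected: {0, 1, 3, 4}
|A + B| = 4 (out of 5 total residues).

A + B = {0, 1, 3, 4}


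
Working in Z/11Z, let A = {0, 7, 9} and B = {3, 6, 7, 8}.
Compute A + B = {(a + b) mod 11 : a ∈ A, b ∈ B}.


Work in Z/11Z: reduce every sum a + b modulo 11.
Enumerate all 12 pairs:
a = 0: 0+3=3, 0+6=6, 0+7=7, 0+8=8
a = 7: 7+3=10, 7+6=2, 7+7=3, 7+8=4
a = 9: 9+3=1, 9+6=4, 9+7=5, 9+8=6
Distinct residues collected: {1, 2, 3, 4, 5, 6, 7, 8, 10}
|A + B| = 9 (out of 11 total residues).

A + B = {1, 2, 3, 4, 5, 6, 7, 8, 10}


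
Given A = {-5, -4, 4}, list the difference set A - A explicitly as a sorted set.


A - A = {a - a' : a, a' ∈ A}.
Compute a - a' for each ordered pair (a, a'):
a = -5: -5--5=0, -5--4=-1, -5-4=-9
a = -4: -4--5=1, -4--4=0, -4-4=-8
a = 4: 4--5=9, 4--4=8, 4-4=0
Collecting distinct values (and noting 0 appears from a-a):
A - A = {-9, -8, -1, 0, 1, 8, 9}
|A - A| = 7

A - A = {-9, -8, -1, 0, 1, 8, 9}


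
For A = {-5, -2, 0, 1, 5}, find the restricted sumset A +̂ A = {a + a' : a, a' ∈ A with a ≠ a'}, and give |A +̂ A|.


Restricted sumset: A +̂ A = {a + a' : a ∈ A, a' ∈ A, a ≠ a'}.
Equivalently, take A + A and drop any sum 2a that is achievable ONLY as a + a for a ∈ A (i.e. sums representable only with equal summands).
Enumerate pairs (a, a') with a < a' (symmetric, so each unordered pair gives one sum; this covers all a ≠ a'):
  -5 + -2 = -7
  -5 + 0 = -5
  -5 + 1 = -4
  -5 + 5 = 0
  -2 + 0 = -2
  -2 + 1 = -1
  -2 + 5 = 3
  0 + 1 = 1
  0 + 5 = 5
  1 + 5 = 6
Collected distinct sums: {-7, -5, -4, -2, -1, 0, 1, 3, 5, 6}
|A +̂ A| = 10
(Reference bound: |A +̂ A| ≥ 2|A| - 3 for |A| ≥ 2, with |A| = 5 giving ≥ 7.)

|A +̂ A| = 10


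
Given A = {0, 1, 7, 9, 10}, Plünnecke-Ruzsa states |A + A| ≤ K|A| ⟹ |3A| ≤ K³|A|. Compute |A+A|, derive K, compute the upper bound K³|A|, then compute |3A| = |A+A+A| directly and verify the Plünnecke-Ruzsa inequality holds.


|A| = 5.
Step 1: Compute A + A by enumerating all 25 pairs.
A + A = {0, 1, 2, 7, 8, 9, 10, 11, 14, 16, 17, 18, 19, 20}, so |A + A| = 14.
Step 2: Doubling constant K = |A + A|/|A| = 14/5 = 14/5 ≈ 2.8000.
Step 3: Plünnecke-Ruzsa gives |3A| ≤ K³·|A| = (2.8000)³ · 5 ≈ 109.7600.
Step 4: Compute 3A = A + A + A directly by enumerating all triples (a,b,c) ∈ A³; |3A| = 26.
Step 5: Check 26 ≤ 109.7600? Yes ✓.

K = 14/5, Plünnecke-Ruzsa bound K³|A| ≈ 109.7600, |3A| = 26, inequality holds.


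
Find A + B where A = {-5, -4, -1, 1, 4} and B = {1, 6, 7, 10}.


A + B = {a + b : a ∈ A, b ∈ B}.
Enumerate all |A|·|B| = 5·4 = 20 pairs (a, b) and collect distinct sums.
a = -5: -5+1=-4, -5+6=1, -5+7=2, -5+10=5
a = -4: -4+1=-3, -4+6=2, -4+7=3, -4+10=6
a = -1: -1+1=0, -1+6=5, -1+7=6, -1+10=9
a = 1: 1+1=2, 1+6=7, 1+7=8, 1+10=11
a = 4: 4+1=5, 4+6=10, 4+7=11, 4+10=14
Collecting distinct sums: A + B = {-4, -3, 0, 1, 2, 3, 5, 6, 7, 8, 9, 10, 11, 14}
|A + B| = 14

A + B = {-4, -3, 0, 1, 2, 3, 5, 6, 7, 8, 9, 10, 11, 14}


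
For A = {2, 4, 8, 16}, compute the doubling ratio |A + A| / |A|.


|A| = 4.
Compute A + A by enumerating all 16 pairs.
A + A = {4, 6, 8, 10, 12, 16, 18, 20, 24, 32}, so |A + A| = 10.
K = |A + A| / |A| = 10/4 = 5/2 ≈ 2.5000.
Reference: AP of size 4 gives K = 7/4 ≈ 1.7500; a fully generic set of size 4 gives K ≈ 2.5000.

|A| = 4, |A + A| = 10, K = 10/4 = 5/2.


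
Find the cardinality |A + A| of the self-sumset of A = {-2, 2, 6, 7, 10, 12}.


A + A = {a + a' : a, a' ∈ A}; |A| = 6.
General bounds: 2|A| - 1 ≤ |A + A| ≤ |A|(|A|+1)/2, i.e. 11 ≤ |A + A| ≤ 21.
Lower bound 2|A|-1 is attained iff A is an arithmetic progression.
Enumerate sums a + a' for a ≤ a' (symmetric, so this suffices):
a = -2: -2+-2=-4, -2+2=0, -2+6=4, -2+7=5, -2+10=8, -2+12=10
a = 2: 2+2=4, 2+6=8, 2+7=9, 2+10=12, 2+12=14
a = 6: 6+6=12, 6+7=13, 6+10=16, 6+12=18
a = 7: 7+7=14, 7+10=17, 7+12=19
a = 10: 10+10=20, 10+12=22
a = 12: 12+12=24
Distinct sums: {-4, 0, 4, 5, 8, 9, 10, 12, 13, 14, 16, 17, 18, 19, 20, 22, 24}
|A + A| = 17

|A + A| = 17


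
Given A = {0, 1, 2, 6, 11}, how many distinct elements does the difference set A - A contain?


A - A = {a - a' : a, a' ∈ A}; |A| = 5.
Bounds: 2|A|-1 ≤ |A - A| ≤ |A|² - |A| + 1, i.e. 9 ≤ |A - A| ≤ 21.
Note: 0 ∈ A - A always (from a - a). The set is symmetric: if d ∈ A - A then -d ∈ A - A.
Enumerate nonzero differences d = a - a' with a > a' (then include -d):
Positive differences: {1, 2, 4, 5, 6, 9, 10, 11}
Full difference set: {0} ∪ (positive diffs) ∪ (negative diffs).
|A - A| = 1 + 2·8 = 17 (matches direct enumeration: 17).

|A - A| = 17


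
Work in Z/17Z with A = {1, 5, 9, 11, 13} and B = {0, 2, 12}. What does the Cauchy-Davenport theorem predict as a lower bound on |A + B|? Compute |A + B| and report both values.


Cauchy-Davenport: |A + B| ≥ min(p, |A| + |B| - 1) for A, B nonempty in Z/pZ.
|A| = 5, |B| = 3, p = 17.
CD lower bound = min(17, 5 + 3 - 1) = min(17, 7) = 7.
Compute A + B mod 17 directly:
a = 1: 1+0=1, 1+2=3, 1+12=13
a = 5: 5+0=5, 5+2=7, 5+12=0
a = 9: 9+0=9, 9+2=11, 9+12=4
a = 11: 11+0=11, 11+2=13, 11+12=6
a = 13: 13+0=13, 13+2=15, 13+12=8
A + B = {0, 1, 3, 4, 5, 6, 7, 8, 9, 11, 13, 15}, so |A + B| = 12.
Verify: 12 ≥ 7? Yes ✓.

CD lower bound = 7, actual |A + B| = 12.


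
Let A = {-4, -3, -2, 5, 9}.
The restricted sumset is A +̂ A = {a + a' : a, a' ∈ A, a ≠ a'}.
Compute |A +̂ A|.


Restricted sumset: A +̂ A = {a + a' : a ∈ A, a' ∈ A, a ≠ a'}.
Equivalently, take A + A and drop any sum 2a that is achievable ONLY as a + a for a ∈ A (i.e. sums representable only with equal summands).
Enumerate pairs (a, a') with a < a' (symmetric, so each unordered pair gives one sum; this covers all a ≠ a'):
  -4 + -3 = -7
  -4 + -2 = -6
  -4 + 5 = 1
  -4 + 9 = 5
  -3 + -2 = -5
  -3 + 5 = 2
  -3 + 9 = 6
  -2 + 5 = 3
  -2 + 9 = 7
  5 + 9 = 14
Collected distinct sums: {-7, -6, -5, 1, 2, 3, 5, 6, 7, 14}
|A +̂ A| = 10
(Reference bound: |A +̂ A| ≥ 2|A| - 3 for |A| ≥ 2, with |A| = 5 giving ≥ 7.)

|A +̂ A| = 10


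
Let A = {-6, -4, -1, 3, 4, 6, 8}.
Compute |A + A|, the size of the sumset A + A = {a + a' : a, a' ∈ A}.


A + A = {a + a' : a, a' ∈ A}; |A| = 7.
General bounds: 2|A| - 1 ≤ |A + A| ≤ |A|(|A|+1)/2, i.e. 13 ≤ |A + A| ≤ 28.
Lower bound 2|A|-1 is attained iff A is an arithmetic progression.
Enumerate sums a + a' for a ≤ a' (symmetric, so this suffices):
a = -6: -6+-6=-12, -6+-4=-10, -6+-1=-7, -6+3=-3, -6+4=-2, -6+6=0, -6+8=2
a = -4: -4+-4=-8, -4+-1=-5, -4+3=-1, -4+4=0, -4+6=2, -4+8=4
a = -1: -1+-1=-2, -1+3=2, -1+4=3, -1+6=5, -1+8=7
a = 3: 3+3=6, 3+4=7, 3+6=9, 3+8=11
a = 4: 4+4=8, 4+6=10, 4+8=12
a = 6: 6+6=12, 6+8=14
a = 8: 8+8=16
Distinct sums: {-12, -10, -8, -7, -5, -3, -2, -1, 0, 2, 3, 4, 5, 6, 7, 8, 9, 10, 11, 12, 14, 16}
|A + A| = 22

|A + A| = 22


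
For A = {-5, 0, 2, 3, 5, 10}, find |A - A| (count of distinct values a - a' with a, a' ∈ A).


A - A = {a - a' : a, a' ∈ A}; |A| = 6.
Bounds: 2|A|-1 ≤ |A - A| ≤ |A|² - |A| + 1, i.e. 11 ≤ |A - A| ≤ 31.
Note: 0 ∈ A - A always (from a - a). The set is symmetric: if d ∈ A - A then -d ∈ A - A.
Enumerate nonzero differences d = a - a' with a > a' (then include -d):
Positive differences: {1, 2, 3, 5, 7, 8, 10, 15}
Full difference set: {0} ∪ (positive diffs) ∪ (negative diffs).
|A - A| = 1 + 2·8 = 17 (matches direct enumeration: 17).

|A - A| = 17


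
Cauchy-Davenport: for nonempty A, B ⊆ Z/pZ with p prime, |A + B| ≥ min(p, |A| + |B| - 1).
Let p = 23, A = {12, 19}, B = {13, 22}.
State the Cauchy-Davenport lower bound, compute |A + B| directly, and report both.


Cauchy-Davenport: |A + B| ≥ min(p, |A| + |B| - 1) for A, B nonempty in Z/pZ.
|A| = 2, |B| = 2, p = 23.
CD lower bound = min(23, 2 + 2 - 1) = min(23, 3) = 3.
Compute A + B mod 23 directly:
a = 12: 12+13=2, 12+22=11
a = 19: 19+13=9, 19+22=18
A + B = {2, 9, 11, 18}, so |A + B| = 4.
Verify: 4 ≥ 3? Yes ✓.

CD lower bound = 3, actual |A + B| = 4.


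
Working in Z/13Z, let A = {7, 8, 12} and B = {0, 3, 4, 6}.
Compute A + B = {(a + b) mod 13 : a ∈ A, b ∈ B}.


Work in Z/13Z: reduce every sum a + b modulo 13.
Enumerate all 12 pairs:
a = 7: 7+0=7, 7+3=10, 7+4=11, 7+6=0
a = 8: 8+0=8, 8+3=11, 8+4=12, 8+6=1
a = 12: 12+0=12, 12+3=2, 12+4=3, 12+6=5
Distinct residues collected: {0, 1, 2, 3, 5, 7, 8, 10, 11, 12}
|A + B| = 10 (out of 13 total residues).

A + B = {0, 1, 2, 3, 5, 7, 8, 10, 11, 12}


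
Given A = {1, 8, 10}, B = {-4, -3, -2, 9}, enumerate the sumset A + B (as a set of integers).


A + B = {a + b : a ∈ A, b ∈ B}.
Enumerate all |A|·|B| = 3·4 = 12 pairs (a, b) and collect distinct sums.
a = 1: 1+-4=-3, 1+-3=-2, 1+-2=-1, 1+9=10
a = 8: 8+-4=4, 8+-3=5, 8+-2=6, 8+9=17
a = 10: 10+-4=6, 10+-3=7, 10+-2=8, 10+9=19
Collecting distinct sums: A + B = {-3, -2, -1, 4, 5, 6, 7, 8, 10, 17, 19}
|A + B| = 11

A + B = {-3, -2, -1, 4, 5, 6, 7, 8, 10, 17, 19}


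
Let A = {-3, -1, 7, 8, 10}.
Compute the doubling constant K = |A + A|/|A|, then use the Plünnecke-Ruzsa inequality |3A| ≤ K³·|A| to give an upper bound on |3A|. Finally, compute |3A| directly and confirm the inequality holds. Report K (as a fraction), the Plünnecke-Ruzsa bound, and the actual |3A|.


|A| = 5.
Step 1: Compute A + A by enumerating all 25 pairs.
A + A = {-6, -4, -2, 4, 5, 6, 7, 9, 14, 15, 16, 17, 18, 20}, so |A + A| = 14.
Step 2: Doubling constant K = |A + A|/|A| = 14/5 = 14/5 ≈ 2.8000.
Step 3: Plünnecke-Ruzsa gives |3A| ≤ K³·|A| = (2.8000)³ · 5 ≈ 109.7600.
Step 4: Compute 3A = A + A + A directly by enumerating all triples (a,b,c) ∈ A³; |3A| = 28.
Step 5: Check 28 ≤ 109.7600? Yes ✓.

K = 14/5, Plünnecke-Ruzsa bound K³|A| ≈ 109.7600, |3A| = 28, inequality holds.


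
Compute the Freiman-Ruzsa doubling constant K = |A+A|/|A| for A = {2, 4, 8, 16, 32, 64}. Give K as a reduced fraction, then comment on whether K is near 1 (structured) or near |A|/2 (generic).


|A| = 6.
Compute A + A by enumerating all 36 pairs.
A + A = {4, 6, 8, 10, 12, 16, 18, 20, 24, 32, 34, 36, 40, 48, 64, 66, 68, 72, 80, 96, 128}, so |A + A| = 21.
K = |A + A| / |A| = 21/6 = 7/2 ≈ 3.5000.
Reference: AP of size 6 gives K = 11/6 ≈ 1.8333; a fully generic set of size 6 gives K ≈ 3.5000.

|A| = 6, |A + A| = 21, K = 21/6 = 7/2.


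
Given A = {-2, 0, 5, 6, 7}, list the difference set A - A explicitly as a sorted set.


A - A = {a - a' : a, a' ∈ A}.
Compute a - a' for each ordered pair (a, a'):
a = -2: -2--2=0, -2-0=-2, -2-5=-7, -2-6=-8, -2-7=-9
a = 0: 0--2=2, 0-0=0, 0-5=-5, 0-6=-6, 0-7=-7
a = 5: 5--2=7, 5-0=5, 5-5=0, 5-6=-1, 5-7=-2
a = 6: 6--2=8, 6-0=6, 6-5=1, 6-6=0, 6-7=-1
a = 7: 7--2=9, 7-0=7, 7-5=2, 7-6=1, 7-7=0
Collecting distinct values (and noting 0 appears from a-a):
A - A = {-9, -8, -7, -6, -5, -2, -1, 0, 1, 2, 5, 6, 7, 8, 9}
|A - A| = 15

A - A = {-9, -8, -7, -6, -5, -2, -1, 0, 1, 2, 5, 6, 7, 8, 9}


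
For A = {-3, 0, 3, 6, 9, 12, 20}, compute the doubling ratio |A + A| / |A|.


|A| = 7.
Compute A + A by enumerating all 49 pairs.
A + A = {-6, -3, 0, 3, 6, 9, 12, 15, 17, 18, 20, 21, 23, 24, 26, 29, 32, 40}, so |A + A| = 18.
K = |A + A| / |A| = 18/7 (already in lowest terms) ≈ 2.5714.
Reference: AP of size 7 gives K = 13/7 ≈ 1.8571; a fully generic set of size 7 gives K ≈ 4.0000.

|A| = 7, |A + A| = 18, K = 18/7.


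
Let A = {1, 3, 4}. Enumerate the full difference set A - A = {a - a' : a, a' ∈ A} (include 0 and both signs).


A - A = {a - a' : a, a' ∈ A}.
Compute a - a' for each ordered pair (a, a'):
a = 1: 1-1=0, 1-3=-2, 1-4=-3
a = 3: 3-1=2, 3-3=0, 3-4=-1
a = 4: 4-1=3, 4-3=1, 4-4=0
Collecting distinct values (and noting 0 appears from a-a):
A - A = {-3, -2, -1, 0, 1, 2, 3}
|A - A| = 7

A - A = {-3, -2, -1, 0, 1, 2, 3}


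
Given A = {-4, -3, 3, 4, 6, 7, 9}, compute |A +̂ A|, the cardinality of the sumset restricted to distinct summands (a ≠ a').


Restricted sumset: A +̂ A = {a + a' : a ∈ A, a' ∈ A, a ≠ a'}.
Equivalently, take A + A and drop any sum 2a that is achievable ONLY as a + a for a ∈ A (i.e. sums representable only with equal summands).
Enumerate pairs (a, a') with a < a' (symmetric, so each unordered pair gives one sum; this covers all a ≠ a'):
  -4 + -3 = -7
  -4 + 3 = -1
  -4 + 4 = 0
  -4 + 6 = 2
  -4 + 7 = 3
  -4 + 9 = 5
  -3 + 3 = 0
  -3 + 4 = 1
  -3 + 6 = 3
  -3 + 7 = 4
  -3 + 9 = 6
  3 + 4 = 7
  3 + 6 = 9
  3 + 7 = 10
  3 + 9 = 12
  4 + 6 = 10
  4 + 7 = 11
  4 + 9 = 13
  6 + 7 = 13
  6 + 9 = 15
  7 + 9 = 16
Collected distinct sums: {-7, -1, 0, 1, 2, 3, 4, 5, 6, 7, 9, 10, 11, 12, 13, 15, 16}
|A +̂ A| = 17
(Reference bound: |A +̂ A| ≥ 2|A| - 3 for |A| ≥ 2, with |A| = 7 giving ≥ 11.)

|A +̂ A| = 17


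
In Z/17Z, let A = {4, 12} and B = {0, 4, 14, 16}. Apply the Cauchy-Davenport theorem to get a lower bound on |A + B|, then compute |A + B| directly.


Cauchy-Davenport: |A + B| ≥ min(p, |A| + |B| - 1) for A, B nonempty in Z/pZ.
|A| = 2, |B| = 4, p = 17.
CD lower bound = min(17, 2 + 4 - 1) = min(17, 5) = 5.
Compute A + B mod 17 directly:
a = 4: 4+0=4, 4+4=8, 4+14=1, 4+16=3
a = 12: 12+0=12, 12+4=16, 12+14=9, 12+16=11
A + B = {1, 3, 4, 8, 9, 11, 12, 16}, so |A + B| = 8.
Verify: 8 ≥ 5? Yes ✓.

CD lower bound = 5, actual |A + B| = 8.


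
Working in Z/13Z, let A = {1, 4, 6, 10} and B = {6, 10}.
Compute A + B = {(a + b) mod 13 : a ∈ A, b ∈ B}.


Work in Z/13Z: reduce every sum a + b modulo 13.
Enumerate all 8 pairs:
a = 1: 1+6=7, 1+10=11
a = 4: 4+6=10, 4+10=1
a = 6: 6+6=12, 6+10=3
a = 10: 10+6=3, 10+10=7
Distinct residues collected: {1, 3, 7, 10, 11, 12}
|A + B| = 6 (out of 13 total residues).

A + B = {1, 3, 7, 10, 11, 12}


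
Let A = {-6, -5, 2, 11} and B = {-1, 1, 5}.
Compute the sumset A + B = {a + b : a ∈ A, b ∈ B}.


A + B = {a + b : a ∈ A, b ∈ B}.
Enumerate all |A|·|B| = 4·3 = 12 pairs (a, b) and collect distinct sums.
a = -6: -6+-1=-7, -6+1=-5, -6+5=-1
a = -5: -5+-1=-6, -5+1=-4, -5+5=0
a = 2: 2+-1=1, 2+1=3, 2+5=7
a = 11: 11+-1=10, 11+1=12, 11+5=16
Collecting distinct sums: A + B = {-7, -6, -5, -4, -1, 0, 1, 3, 7, 10, 12, 16}
|A + B| = 12

A + B = {-7, -6, -5, -4, -1, 0, 1, 3, 7, 10, 12, 16}


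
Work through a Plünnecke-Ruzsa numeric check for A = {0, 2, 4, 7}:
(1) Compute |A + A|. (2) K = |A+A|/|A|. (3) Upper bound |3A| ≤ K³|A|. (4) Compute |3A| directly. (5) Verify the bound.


|A| = 4.
Step 1: Compute A + A by enumerating all 16 pairs.
A + A = {0, 2, 4, 6, 7, 8, 9, 11, 14}, so |A + A| = 9.
Step 2: Doubling constant K = |A + A|/|A| = 9/4 = 9/4 ≈ 2.2500.
Step 3: Plünnecke-Ruzsa gives |3A| ≤ K³·|A| = (2.2500)³ · 4 ≈ 45.5625.
Step 4: Compute 3A = A + A + A directly by enumerating all triples (a,b,c) ∈ A³; |3A| = 16.
Step 5: Check 16 ≤ 45.5625? Yes ✓.

K = 9/4, Plünnecke-Ruzsa bound K³|A| ≈ 45.5625, |3A| = 16, inequality holds.


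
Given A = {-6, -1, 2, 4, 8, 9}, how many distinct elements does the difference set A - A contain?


A - A = {a - a' : a, a' ∈ A}; |A| = 6.
Bounds: 2|A|-1 ≤ |A - A| ≤ |A|² - |A| + 1, i.e. 11 ≤ |A - A| ≤ 31.
Note: 0 ∈ A - A always (from a - a). The set is symmetric: if d ∈ A - A then -d ∈ A - A.
Enumerate nonzero differences d = a - a' with a > a' (then include -d):
Positive differences: {1, 2, 3, 4, 5, 6, 7, 8, 9, 10, 14, 15}
Full difference set: {0} ∪ (positive diffs) ∪ (negative diffs).
|A - A| = 1 + 2·12 = 25 (matches direct enumeration: 25).

|A - A| = 25


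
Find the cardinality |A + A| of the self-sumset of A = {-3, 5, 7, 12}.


A + A = {a + a' : a, a' ∈ A}; |A| = 4.
General bounds: 2|A| - 1 ≤ |A + A| ≤ |A|(|A|+1)/2, i.e. 7 ≤ |A + A| ≤ 10.
Lower bound 2|A|-1 is attained iff A is an arithmetic progression.
Enumerate sums a + a' for a ≤ a' (symmetric, so this suffices):
a = -3: -3+-3=-6, -3+5=2, -3+7=4, -3+12=9
a = 5: 5+5=10, 5+7=12, 5+12=17
a = 7: 7+7=14, 7+12=19
a = 12: 12+12=24
Distinct sums: {-6, 2, 4, 9, 10, 12, 14, 17, 19, 24}
|A + A| = 10

|A + A| = 10


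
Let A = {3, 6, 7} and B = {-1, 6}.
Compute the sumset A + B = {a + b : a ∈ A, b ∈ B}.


A + B = {a + b : a ∈ A, b ∈ B}.
Enumerate all |A|·|B| = 3·2 = 6 pairs (a, b) and collect distinct sums.
a = 3: 3+-1=2, 3+6=9
a = 6: 6+-1=5, 6+6=12
a = 7: 7+-1=6, 7+6=13
Collecting distinct sums: A + B = {2, 5, 6, 9, 12, 13}
|A + B| = 6

A + B = {2, 5, 6, 9, 12, 13}


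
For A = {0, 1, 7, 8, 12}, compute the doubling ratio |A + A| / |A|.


|A| = 5.
Compute A + A by enumerating all 25 pairs.
A + A = {0, 1, 2, 7, 8, 9, 12, 13, 14, 15, 16, 19, 20, 24}, so |A + A| = 14.
K = |A + A| / |A| = 14/5 (already in lowest terms) ≈ 2.8000.
Reference: AP of size 5 gives K = 9/5 ≈ 1.8000; a fully generic set of size 5 gives K ≈ 3.0000.

|A| = 5, |A + A| = 14, K = 14/5.


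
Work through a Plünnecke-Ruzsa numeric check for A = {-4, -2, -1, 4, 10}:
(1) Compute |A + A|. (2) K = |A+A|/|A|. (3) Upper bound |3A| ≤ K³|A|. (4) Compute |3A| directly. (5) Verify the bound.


|A| = 5.
Step 1: Compute A + A by enumerating all 25 pairs.
A + A = {-8, -6, -5, -4, -3, -2, 0, 2, 3, 6, 8, 9, 14, 20}, so |A + A| = 14.
Step 2: Doubling constant K = |A + A|/|A| = 14/5 = 14/5 ≈ 2.8000.
Step 3: Plünnecke-Ruzsa gives |3A| ≤ K³·|A| = (2.8000)³ · 5 ≈ 109.7600.
Step 4: Compute 3A = A + A + A directly by enumerating all triples (a,b,c) ∈ A³; |3A| = 27.
Step 5: Check 27 ≤ 109.7600? Yes ✓.

K = 14/5, Plünnecke-Ruzsa bound K³|A| ≈ 109.7600, |3A| = 27, inequality holds.
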